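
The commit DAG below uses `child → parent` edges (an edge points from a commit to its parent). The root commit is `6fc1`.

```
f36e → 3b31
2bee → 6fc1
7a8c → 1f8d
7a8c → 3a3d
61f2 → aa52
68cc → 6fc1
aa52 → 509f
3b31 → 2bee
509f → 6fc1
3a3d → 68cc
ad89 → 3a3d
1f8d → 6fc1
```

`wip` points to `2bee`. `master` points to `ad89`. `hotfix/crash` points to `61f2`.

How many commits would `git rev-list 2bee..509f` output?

Reachable from 509f: {509f, 6fc1}.
Reachable from 2bee: {2bee, 6fc1}.
In 509f's history but not 2bee's: {509f} — 1 commit.

1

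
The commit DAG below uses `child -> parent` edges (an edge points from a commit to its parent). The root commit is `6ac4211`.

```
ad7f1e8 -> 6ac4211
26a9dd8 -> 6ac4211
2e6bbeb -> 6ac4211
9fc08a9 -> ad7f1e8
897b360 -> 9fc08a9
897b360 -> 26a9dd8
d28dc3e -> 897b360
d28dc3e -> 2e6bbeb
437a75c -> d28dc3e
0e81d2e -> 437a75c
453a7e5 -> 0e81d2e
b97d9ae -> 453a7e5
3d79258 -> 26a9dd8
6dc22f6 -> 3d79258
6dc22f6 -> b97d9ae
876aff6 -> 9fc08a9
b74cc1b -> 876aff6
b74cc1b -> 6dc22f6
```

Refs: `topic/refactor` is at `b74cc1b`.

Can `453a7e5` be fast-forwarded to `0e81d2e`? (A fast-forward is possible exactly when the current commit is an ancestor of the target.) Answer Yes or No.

No

A fast-forward from 453a7e5 to 0e81d2e is possible iff 453a7e5 is an ancestor of 0e81d2e.
Ancestors of 0e81d2e: {0e81d2e, 26a9dd8, 2e6bbeb, 437a75c, 6ac4211, 897b360, 9fc08a9, ad7f1e8, d28dc3e}.
453a7e5 is not among them, so fast-forward is not possible.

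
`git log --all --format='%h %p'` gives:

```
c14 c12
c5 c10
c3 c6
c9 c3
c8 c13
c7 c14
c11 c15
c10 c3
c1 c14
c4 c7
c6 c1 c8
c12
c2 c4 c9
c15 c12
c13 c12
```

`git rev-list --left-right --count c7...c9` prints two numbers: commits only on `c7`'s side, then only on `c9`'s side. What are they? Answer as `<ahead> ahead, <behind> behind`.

1 ahead, 6 behind

Reachable from c7: {c12, c14, c7}.
Reachable from c9: {c1, c12, c13, c14, c3, c6, c8, c9}.
Only in c7's history (ahead): {c7} — 1.
Only in c9's history (behind): {c1, c13, c3, c6, c8, c9} — 6.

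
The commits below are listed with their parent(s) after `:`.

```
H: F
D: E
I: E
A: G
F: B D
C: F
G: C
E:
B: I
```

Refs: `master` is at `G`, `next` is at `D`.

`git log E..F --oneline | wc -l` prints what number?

4

Reachable from F: {B, D, E, F, I}.
Reachable from E: {E}.
In F's history but not E's: {B, D, F, I} — 4 commits.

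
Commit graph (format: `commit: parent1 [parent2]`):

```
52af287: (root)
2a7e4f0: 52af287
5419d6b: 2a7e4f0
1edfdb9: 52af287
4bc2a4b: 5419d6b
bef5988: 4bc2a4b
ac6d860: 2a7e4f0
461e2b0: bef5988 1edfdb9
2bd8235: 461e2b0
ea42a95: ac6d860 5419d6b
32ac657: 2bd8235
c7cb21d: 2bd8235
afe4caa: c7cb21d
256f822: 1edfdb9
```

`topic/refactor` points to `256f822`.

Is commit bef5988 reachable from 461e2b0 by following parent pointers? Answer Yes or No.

Ancestors of 461e2b0 (commits reachable by following parents): {1edfdb9, 2a7e4f0, 461e2b0, 4bc2a4b, 52af287, 5419d6b, bef5988}.
bef5988 is in that set, so it is an ancestor of 461e2b0.

Yes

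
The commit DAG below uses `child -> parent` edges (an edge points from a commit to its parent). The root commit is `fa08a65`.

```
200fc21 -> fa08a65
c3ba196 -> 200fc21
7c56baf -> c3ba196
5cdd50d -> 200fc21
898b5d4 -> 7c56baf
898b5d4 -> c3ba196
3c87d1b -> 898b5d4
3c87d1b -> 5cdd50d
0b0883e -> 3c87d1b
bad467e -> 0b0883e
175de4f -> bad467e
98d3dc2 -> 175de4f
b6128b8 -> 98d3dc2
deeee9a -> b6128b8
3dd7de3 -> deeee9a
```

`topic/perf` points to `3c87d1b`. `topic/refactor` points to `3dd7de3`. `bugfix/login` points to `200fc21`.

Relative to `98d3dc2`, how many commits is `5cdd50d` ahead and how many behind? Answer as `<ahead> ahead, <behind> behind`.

Reachable from 5cdd50d: {200fc21, 5cdd50d, fa08a65}.
Reachable from 98d3dc2: {0b0883e, 175de4f, 200fc21, 3c87d1b, 5cdd50d, 7c56baf, 898b5d4, 98d3dc2, bad467e, c3ba196, fa08a65}.
Only in 5cdd50d's history (ahead): {} — 0.
Only in 98d3dc2's history (behind): {0b0883e, 175de4f, 3c87d1b, 7c56baf, 898b5d4, 98d3dc2, bad467e, c3ba196} — 8.

0 ahead, 8 behind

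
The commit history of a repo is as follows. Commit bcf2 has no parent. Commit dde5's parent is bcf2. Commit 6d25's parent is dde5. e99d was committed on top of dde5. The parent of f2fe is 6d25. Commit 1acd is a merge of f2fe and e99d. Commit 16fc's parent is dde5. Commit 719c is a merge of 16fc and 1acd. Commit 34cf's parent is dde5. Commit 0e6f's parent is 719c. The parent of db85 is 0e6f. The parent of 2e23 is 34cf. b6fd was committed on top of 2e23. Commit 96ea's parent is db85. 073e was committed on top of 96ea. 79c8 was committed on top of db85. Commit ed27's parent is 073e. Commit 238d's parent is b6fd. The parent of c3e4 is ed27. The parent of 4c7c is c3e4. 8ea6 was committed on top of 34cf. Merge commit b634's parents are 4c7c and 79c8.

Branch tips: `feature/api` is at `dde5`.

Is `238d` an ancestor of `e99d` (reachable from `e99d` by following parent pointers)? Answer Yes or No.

Ancestors of e99d: {bcf2, dde5, e99d}.
238d is not in that set, so it is not an ancestor of e99d.

No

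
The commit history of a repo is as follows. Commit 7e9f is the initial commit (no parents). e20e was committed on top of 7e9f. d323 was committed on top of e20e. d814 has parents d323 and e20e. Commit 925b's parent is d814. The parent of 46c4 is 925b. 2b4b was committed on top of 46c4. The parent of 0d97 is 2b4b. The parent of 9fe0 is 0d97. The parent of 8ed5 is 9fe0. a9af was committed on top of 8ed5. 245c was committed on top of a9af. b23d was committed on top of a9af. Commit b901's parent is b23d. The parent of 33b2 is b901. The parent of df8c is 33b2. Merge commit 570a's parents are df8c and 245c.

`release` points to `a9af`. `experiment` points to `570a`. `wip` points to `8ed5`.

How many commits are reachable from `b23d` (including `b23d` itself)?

12

Walking parent pointers from b23d: reachable set = {0d97, 2b4b, 46c4, 7e9f, 8ed5, 925b, 9fe0, a9af, b23d, d323, d814, e20e}.
That is 12 commits.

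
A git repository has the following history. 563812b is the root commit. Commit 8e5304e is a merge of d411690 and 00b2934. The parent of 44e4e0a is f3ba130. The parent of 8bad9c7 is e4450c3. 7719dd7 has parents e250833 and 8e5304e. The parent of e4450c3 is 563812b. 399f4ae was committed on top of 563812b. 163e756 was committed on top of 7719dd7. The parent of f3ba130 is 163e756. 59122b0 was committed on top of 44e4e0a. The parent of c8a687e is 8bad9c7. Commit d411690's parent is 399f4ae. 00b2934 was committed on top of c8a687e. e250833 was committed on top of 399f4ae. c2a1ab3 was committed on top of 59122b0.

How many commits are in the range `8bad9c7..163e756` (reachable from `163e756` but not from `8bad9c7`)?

8

Reachable from 163e756: {00b2934, 163e756, 399f4ae, 563812b, 7719dd7, 8bad9c7, 8e5304e, c8a687e, d411690, e250833, e4450c3}.
Reachable from 8bad9c7: {563812b, 8bad9c7, e4450c3}.
In 163e756's history but not 8bad9c7's: {00b2934, 163e756, 399f4ae, 7719dd7, 8e5304e, c8a687e, d411690, e250833} — 8 commits.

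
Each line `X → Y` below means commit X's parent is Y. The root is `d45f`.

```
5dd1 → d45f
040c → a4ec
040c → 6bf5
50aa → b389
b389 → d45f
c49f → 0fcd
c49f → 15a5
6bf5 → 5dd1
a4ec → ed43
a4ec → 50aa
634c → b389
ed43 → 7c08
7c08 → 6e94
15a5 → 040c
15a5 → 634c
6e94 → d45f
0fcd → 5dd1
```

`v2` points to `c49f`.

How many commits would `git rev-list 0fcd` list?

Walking parent pointers from 0fcd: reachable set = {0fcd, 5dd1, d45f}.
That is 3 commits.

3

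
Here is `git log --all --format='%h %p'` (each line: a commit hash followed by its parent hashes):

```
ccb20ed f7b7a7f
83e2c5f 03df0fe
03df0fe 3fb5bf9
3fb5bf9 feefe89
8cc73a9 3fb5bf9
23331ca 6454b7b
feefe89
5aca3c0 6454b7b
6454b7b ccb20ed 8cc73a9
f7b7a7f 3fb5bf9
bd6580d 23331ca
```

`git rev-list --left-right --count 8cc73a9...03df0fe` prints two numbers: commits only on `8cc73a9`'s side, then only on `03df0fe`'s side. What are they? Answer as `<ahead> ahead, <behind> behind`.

1 ahead, 1 behind

Reachable from 8cc73a9: {3fb5bf9, 8cc73a9, feefe89}.
Reachable from 03df0fe: {03df0fe, 3fb5bf9, feefe89}.
Only in 8cc73a9's history (ahead): {8cc73a9} — 1.
Only in 03df0fe's history (behind): {03df0fe} — 1.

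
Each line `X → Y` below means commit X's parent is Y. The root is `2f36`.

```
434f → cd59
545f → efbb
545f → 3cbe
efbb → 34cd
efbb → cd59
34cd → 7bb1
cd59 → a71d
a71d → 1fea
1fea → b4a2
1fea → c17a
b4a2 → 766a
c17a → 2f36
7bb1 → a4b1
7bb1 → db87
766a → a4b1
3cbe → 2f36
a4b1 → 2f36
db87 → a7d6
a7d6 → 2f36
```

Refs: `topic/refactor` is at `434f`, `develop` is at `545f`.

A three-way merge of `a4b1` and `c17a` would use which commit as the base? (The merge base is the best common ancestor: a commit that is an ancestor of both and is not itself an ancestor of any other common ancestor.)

Ancestors of a4b1: {2f36, a4b1}.
Ancestors of c17a: {2f36, c17a}.
Common ancestors: {2f36}.
The only common ancestor is 2f36, so it is the merge base.

2f36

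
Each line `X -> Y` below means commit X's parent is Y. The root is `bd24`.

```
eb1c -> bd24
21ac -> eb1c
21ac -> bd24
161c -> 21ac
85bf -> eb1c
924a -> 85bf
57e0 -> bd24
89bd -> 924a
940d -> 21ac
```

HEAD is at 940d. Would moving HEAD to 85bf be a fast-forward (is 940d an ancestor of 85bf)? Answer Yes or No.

No

A fast-forward from 940d to 85bf is possible iff 940d is an ancestor of 85bf.
Ancestors of 85bf: {85bf, bd24, eb1c}.
940d is not among them, so fast-forward is not possible.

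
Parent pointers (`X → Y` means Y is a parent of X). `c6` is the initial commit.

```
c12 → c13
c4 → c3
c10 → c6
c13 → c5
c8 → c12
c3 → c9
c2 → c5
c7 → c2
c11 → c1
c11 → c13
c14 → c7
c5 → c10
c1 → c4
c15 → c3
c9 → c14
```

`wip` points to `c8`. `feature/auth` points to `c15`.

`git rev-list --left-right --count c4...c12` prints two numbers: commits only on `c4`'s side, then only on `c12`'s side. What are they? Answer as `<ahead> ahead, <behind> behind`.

6 ahead, 2 behind

Reachable from c4: {c10, c14, c2, c3, c4, c5, c6, c7, c9}.
Reachable from c12: {c10, c12, c13, c5, c6}.
Only in c4's history (ahead): {c14, c2, c3, c4, c7, c9} — 6.
Only in c12's history (behind): {c12, c13} — 2.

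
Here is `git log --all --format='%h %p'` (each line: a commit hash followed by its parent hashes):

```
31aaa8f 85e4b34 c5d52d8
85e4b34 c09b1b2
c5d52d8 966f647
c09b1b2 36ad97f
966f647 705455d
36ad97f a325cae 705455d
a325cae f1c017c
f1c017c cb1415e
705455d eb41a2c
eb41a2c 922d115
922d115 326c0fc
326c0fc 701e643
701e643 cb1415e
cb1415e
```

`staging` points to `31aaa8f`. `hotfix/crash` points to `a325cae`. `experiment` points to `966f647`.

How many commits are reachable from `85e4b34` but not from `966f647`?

Reachable from 85e4b34: {326c0fc, 36ad97f, 701e643, 705455d, 85e4b34, 922d115, a325cae, c09b1b2, cb1415e, eb41a2c, f1c017c}.
Reachable from 966f647: {326c0fc, 701e643, 705455d, 922d115, 966f647, cb1415e, eb41a2c}.
In 85e4b34's history but not 966f647's: {36ad97f, 85e4b34, a325cae, c09b1b2, f1c017c} — 5 commits.

5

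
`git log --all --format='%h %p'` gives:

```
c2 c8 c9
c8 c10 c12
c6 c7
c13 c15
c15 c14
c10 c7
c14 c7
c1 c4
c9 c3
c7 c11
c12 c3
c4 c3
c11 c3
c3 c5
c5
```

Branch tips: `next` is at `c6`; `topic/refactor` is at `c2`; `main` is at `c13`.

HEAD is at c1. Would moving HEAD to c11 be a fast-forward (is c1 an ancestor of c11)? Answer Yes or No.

A fast-forward from c1 to c11 is possible iff c1 is an ancestor of c11.
Ancestors of c11: {c11, c3, c5}.
c1 is not among them, so fast-forward is not possible.

No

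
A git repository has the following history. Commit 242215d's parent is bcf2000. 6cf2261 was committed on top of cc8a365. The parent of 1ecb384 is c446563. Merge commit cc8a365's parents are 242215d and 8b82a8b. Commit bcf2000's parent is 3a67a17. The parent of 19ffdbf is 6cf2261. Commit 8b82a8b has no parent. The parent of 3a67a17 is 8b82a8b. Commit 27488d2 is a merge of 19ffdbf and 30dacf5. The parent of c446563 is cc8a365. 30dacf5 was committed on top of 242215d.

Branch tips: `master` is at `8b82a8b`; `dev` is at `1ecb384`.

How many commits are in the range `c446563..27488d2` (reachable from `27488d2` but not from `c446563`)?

4

Reachable from 27488d2: {19ffdbf, 242215d, 27488d2, 30dacf5, 3a67a17, 6cf2261, 8b82a8b, bcf2000, cc8a365}.
Reachable from c446563: {242215d, 3a67a17, 8b82a8b, bcf2000, c446563, cc8a365}.
In 27488d2's history but not c446563's: {19ffdbf, 27488d2, 30dacf5, 6cf2261} — 4 commits.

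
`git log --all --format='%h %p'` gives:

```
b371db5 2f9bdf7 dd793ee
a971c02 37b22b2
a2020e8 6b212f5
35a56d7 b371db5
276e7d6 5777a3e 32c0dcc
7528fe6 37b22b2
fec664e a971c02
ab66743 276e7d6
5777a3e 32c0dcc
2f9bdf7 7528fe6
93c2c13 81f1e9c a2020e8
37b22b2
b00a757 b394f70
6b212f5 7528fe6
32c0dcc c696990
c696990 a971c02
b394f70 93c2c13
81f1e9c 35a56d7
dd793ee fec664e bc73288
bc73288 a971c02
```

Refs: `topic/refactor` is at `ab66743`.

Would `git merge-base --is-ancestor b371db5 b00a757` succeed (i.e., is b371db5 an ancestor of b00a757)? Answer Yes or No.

Ancestors of b00a757 (commits reachable by following parents): {2f9bdf7, 35a56d7, 37b22b2, 6b212f5, 7528fe6, 81f1e9c, 93c2c13, a2020e8, a971c02, b00a757, b371db5, b394f70, bc73288, dd793ee, fec664e}.
b371db5 is in that set, so it is an ancestor of b00a757.

Yes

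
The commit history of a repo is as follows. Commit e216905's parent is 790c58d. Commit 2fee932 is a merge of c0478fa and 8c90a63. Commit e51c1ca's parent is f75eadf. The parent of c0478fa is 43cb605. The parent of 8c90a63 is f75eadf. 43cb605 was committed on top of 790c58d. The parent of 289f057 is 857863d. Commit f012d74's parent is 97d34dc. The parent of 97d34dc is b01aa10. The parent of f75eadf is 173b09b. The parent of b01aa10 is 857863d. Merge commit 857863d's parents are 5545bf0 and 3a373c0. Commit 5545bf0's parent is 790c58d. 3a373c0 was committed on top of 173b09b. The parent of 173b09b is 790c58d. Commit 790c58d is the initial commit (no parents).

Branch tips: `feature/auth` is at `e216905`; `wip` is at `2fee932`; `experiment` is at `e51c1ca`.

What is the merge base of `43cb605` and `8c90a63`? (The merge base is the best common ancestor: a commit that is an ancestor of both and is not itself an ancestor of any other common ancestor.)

Ancestors of 43cb605: {43cb605, 790c58d}.
Ancestors of 8c90a63: {173b09b, 790c58d, 8c90a63, f75eadf}.
Common ancestors: {790c58d}.
The only common ancestor is 790c58d, so it is the merge base.

790c58d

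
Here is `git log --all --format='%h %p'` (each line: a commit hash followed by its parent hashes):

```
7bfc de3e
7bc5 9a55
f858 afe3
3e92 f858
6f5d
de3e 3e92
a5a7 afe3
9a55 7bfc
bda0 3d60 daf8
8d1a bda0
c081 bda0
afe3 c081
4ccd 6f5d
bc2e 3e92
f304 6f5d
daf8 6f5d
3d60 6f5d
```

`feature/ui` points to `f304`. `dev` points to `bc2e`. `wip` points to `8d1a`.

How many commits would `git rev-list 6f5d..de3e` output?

8

Reachable from de3e: {3d60, 3e92, 6f5d, afe3, bda0, c081, daf8, de3e, f858}.
Reachable from 6f5d: {6f5d}.
In de3e's history but not 6f5d's: {3d60, 3e92, afe3, bda0, c081, daf8, de3e, f858} — 8 commits.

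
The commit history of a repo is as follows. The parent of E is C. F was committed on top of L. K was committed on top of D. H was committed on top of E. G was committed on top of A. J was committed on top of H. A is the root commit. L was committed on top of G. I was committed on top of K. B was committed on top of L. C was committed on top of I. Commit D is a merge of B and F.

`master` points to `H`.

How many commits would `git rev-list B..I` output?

4

Reachable from I: {A, B, D, F, G, I, K, L}.
Reachable from B: {A, B, G, L}.
In I's history but not B's: {D, F, I, K} — 4 commits.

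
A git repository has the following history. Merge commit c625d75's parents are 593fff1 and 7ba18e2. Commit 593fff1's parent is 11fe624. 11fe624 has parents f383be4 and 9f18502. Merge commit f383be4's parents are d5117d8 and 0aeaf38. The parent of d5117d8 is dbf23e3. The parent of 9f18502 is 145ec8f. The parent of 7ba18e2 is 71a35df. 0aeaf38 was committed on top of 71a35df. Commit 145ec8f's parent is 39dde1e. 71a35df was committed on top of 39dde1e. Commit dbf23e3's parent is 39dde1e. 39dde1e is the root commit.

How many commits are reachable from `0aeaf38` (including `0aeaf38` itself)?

Walking parent pointers from 0aeaf38: reachable set = {0aeaf38, 39dde1e, 71a35df}.
That is 3 commits.

3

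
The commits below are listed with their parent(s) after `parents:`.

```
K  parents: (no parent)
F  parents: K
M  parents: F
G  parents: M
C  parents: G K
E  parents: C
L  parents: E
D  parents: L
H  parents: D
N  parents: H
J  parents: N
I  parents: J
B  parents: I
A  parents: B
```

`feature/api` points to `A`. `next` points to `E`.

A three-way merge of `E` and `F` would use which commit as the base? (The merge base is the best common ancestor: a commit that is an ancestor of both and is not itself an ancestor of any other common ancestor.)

Ancestors of E: {C, E, F, G, K, M}.
Ancestors of F: {F, K}.
Common ancestors: {F, K}.
Among these, F is not an ancestor of any other common ancestor — it is the merge base.

F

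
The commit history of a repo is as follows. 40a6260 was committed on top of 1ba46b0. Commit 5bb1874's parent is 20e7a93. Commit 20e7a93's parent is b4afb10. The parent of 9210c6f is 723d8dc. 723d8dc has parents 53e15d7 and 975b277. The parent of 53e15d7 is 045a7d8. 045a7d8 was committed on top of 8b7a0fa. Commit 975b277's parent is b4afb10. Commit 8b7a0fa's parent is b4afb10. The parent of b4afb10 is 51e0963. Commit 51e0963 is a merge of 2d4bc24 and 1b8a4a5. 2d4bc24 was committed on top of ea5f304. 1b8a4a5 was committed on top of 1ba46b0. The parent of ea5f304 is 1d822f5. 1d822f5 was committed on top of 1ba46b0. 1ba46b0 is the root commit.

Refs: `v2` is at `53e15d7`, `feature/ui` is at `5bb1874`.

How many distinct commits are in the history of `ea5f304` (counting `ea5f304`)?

Walking parent pointers from ea5f304: reachable set = {1ba46b0, 1d822f5, ea5f304}.
That is 3 commits.

3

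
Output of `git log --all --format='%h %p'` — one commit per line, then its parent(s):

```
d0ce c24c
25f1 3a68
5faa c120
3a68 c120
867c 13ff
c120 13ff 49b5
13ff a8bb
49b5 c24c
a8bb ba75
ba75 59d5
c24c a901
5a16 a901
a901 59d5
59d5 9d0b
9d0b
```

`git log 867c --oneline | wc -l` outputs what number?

Walking parent pointers from 867c: reachable set = {13ff, 59d5, 867c, 9d0b, a8bb, ba75}.
That is 6 commits.

6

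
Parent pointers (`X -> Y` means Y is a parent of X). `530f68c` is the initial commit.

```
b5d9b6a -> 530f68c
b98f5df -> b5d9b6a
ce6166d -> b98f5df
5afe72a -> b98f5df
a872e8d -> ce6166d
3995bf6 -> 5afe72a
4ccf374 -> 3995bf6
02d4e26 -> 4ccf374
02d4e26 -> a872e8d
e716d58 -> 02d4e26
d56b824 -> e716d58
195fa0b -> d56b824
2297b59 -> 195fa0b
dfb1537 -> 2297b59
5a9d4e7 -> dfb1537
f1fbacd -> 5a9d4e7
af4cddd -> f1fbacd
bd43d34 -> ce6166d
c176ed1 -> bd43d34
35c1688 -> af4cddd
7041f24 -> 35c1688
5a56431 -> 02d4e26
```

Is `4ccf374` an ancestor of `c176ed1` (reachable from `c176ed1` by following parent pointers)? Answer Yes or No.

Ancestors of c176ed1: {530f68c, b5d9b6a, b98f5df, bd43d34, c176ed1, ce6166d}.
4ccf374 is not in that set, so it is not an ancestor of c176ed1.

No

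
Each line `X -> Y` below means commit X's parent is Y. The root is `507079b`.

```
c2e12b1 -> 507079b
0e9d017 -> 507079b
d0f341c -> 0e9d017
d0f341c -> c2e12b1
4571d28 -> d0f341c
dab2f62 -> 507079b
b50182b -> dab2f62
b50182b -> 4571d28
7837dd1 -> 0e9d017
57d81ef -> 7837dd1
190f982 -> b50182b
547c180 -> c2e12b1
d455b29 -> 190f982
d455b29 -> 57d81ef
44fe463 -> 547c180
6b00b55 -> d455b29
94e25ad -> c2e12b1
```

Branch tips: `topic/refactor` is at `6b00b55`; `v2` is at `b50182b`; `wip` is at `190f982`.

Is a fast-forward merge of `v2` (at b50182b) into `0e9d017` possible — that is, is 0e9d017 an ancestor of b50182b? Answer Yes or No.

A fast-forward from 0e9d017 to b50182b is possible iff 0e9d017 is an ancestor of b50182b.
Ancestors of b50182b: {0e9d017, 4571d28, 507079b, b50182b, c2e12b1, d0f341c, dab2f62}.
0e9d017 is among them, so fast-forward is possible.

Yes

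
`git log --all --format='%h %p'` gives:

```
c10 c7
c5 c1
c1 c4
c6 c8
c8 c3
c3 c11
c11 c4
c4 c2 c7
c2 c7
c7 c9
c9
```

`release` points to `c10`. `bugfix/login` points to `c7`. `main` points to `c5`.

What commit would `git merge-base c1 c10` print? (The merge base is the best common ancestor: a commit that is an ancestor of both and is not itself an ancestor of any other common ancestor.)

c7

Ancestors of c1: {c1, c2, c4, c7, c9}.
Ancestors of c10: {c10, c7, c9}.
Common ancestors: {c7, c9}.
Among these, c7 is not an ancestor of any other common ancestor — it is the merge base.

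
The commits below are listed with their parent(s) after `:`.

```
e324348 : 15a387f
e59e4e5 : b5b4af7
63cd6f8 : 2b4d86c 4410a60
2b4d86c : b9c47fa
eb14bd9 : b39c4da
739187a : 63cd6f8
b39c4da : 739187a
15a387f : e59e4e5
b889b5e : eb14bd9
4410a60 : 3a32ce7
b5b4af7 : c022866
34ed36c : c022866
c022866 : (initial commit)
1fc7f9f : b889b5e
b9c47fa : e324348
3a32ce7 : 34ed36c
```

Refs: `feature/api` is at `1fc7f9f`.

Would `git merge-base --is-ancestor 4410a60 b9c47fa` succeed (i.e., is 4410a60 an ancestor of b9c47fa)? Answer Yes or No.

Ancestors of b9c47fa: {15a387f, b5b4af7, b9c47fa, c022866, e324348, e59e4e5}.
4410a60 is not in that set, so it is not an ancestor of b9c47fa.

No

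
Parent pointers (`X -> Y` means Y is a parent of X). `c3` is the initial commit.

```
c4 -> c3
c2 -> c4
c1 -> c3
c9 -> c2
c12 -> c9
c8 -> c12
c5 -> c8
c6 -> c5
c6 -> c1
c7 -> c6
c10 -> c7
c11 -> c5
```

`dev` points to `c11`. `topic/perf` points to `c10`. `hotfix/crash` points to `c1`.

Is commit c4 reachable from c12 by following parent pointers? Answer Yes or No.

Ancestors of c12 (commits reachable by following parents): {c12, c2, c3, c4, c9}.
c4 is in that set, so it is an ancestor of c12.

Yes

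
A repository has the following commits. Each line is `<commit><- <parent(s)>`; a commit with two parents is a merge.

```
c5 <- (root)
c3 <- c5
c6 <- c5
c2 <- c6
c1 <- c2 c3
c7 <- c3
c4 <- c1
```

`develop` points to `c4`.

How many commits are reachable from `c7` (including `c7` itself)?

Walking parent pointers from c7: reachable set = {c3, c5, c7}.
That is 3 commits.

3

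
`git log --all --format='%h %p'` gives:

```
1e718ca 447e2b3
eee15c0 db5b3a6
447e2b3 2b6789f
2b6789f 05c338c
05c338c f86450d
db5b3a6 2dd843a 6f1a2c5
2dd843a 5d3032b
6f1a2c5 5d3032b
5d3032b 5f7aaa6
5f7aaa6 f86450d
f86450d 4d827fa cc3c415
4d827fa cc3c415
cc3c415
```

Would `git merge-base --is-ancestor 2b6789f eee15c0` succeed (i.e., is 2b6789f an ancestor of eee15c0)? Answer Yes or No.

No

Ancestors of eee15c0: {2dd843a, 4d827fa, 5d3032b, 5f7aaa6, 6f1a2c5, cc3c415, db5b3a6, eee15c0, f86450d}.
2b6789f is not in that set, so it is not an ancestor of eee15c0.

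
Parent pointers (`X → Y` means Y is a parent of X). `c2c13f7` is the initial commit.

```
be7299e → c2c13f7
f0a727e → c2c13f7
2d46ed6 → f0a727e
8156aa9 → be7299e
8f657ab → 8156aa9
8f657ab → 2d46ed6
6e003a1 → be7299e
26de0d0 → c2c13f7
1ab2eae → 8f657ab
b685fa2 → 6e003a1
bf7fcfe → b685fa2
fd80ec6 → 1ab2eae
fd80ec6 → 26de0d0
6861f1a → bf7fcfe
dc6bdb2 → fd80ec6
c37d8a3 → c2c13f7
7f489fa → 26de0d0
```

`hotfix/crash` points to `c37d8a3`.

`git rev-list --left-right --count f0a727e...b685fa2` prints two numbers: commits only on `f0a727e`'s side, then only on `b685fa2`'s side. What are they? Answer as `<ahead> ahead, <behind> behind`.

1 ahead, 3 behind

Reachable from f0a727e: {c2c13f7, f0a727e}.
Reachable from b685fa2: {6e003a1, b685fa2, be7299e, c2c13f7}.
Only in f0a727e's history (ahead): {f0a727e} — 1.
Only in b685fa2's history (behind): {6e003a1, b685fa2, be7299e} — 3.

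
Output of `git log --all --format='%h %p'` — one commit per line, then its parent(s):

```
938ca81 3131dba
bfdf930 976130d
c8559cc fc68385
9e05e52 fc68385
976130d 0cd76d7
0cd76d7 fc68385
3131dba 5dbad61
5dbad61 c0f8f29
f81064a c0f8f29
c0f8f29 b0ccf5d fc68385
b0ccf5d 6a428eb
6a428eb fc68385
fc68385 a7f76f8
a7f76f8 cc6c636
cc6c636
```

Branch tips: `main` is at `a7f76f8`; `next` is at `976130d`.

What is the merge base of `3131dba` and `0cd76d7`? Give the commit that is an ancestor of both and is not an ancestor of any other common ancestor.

fc68385

Ancestors of 3131dba: {3131dba, 5dbad61, 6a428eb, a7f76f8, b0ccf5d, c0f8f29, cc6c636, fc68385}.
Ancestors of 0cd76d7: {0cd76d7, a7f76f8, cc6c636, fc68385}.
Common ancestors: {a7f76f8, cc6c636, fc68385}.
Among these, fc68385 is not an ancestor of any other common ancestor — it is the merge base.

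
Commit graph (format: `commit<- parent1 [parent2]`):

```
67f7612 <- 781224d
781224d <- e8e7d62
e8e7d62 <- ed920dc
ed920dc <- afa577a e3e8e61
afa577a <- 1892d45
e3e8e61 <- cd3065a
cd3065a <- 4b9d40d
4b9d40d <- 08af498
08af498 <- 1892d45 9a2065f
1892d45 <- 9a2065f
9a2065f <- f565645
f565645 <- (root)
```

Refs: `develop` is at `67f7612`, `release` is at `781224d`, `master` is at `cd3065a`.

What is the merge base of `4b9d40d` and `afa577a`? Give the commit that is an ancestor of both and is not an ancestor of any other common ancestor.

1892d45

Ancestors of 4b9d40d: {08af498, 1892d45, 4b9d40d, 9a2065f, f565645}.
Ancestors of afa577a: {1892d45, 9a2065f, afa577a, f565645}.
Common ancestors: {1892d45, 9a2065f, f565645}.
Among these, 1892d45 is not an ancestor of any other common ancestor — it is the merge base.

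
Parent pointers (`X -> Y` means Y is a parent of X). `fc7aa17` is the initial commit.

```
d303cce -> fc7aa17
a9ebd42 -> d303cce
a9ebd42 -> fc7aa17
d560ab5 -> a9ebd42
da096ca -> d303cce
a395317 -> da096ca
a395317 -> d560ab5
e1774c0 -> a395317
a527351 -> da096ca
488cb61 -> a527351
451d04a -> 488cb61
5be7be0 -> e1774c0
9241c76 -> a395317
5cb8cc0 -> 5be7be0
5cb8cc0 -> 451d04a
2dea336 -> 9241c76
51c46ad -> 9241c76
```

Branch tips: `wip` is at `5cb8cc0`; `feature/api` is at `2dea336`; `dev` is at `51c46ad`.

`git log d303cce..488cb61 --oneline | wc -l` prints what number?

3

Reachable from 488cb61: {488cb61, a527351, d303cce, da096ca, fc7aa17}.
Reachable from d303cce: {d303cce, fc7aa17}.
In 488cb61's history but not d303cce's: {488cb61, a527351, da096ca} — 3 commits.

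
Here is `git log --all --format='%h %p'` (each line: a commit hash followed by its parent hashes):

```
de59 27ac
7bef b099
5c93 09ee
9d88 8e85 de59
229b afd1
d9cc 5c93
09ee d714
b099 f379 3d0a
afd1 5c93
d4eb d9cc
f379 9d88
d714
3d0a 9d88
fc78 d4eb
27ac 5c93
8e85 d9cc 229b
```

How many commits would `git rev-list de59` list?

5

Walking parent pointers from de59: reachable set = {09ee, 27ac, 5c93, d714, de59}.
That is 5 commits.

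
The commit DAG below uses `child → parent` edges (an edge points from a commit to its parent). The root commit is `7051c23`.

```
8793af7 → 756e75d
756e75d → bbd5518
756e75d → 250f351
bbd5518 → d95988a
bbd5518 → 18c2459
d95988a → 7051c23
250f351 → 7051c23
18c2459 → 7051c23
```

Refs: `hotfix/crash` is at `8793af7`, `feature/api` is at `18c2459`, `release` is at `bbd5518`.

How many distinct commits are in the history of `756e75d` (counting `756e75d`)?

Walking parent pointers from 756e75d: reachable set = {18c2459, 250f351, 7051c23, 756e75d, bbd5518, d95988a}.
That is 6 commits.

6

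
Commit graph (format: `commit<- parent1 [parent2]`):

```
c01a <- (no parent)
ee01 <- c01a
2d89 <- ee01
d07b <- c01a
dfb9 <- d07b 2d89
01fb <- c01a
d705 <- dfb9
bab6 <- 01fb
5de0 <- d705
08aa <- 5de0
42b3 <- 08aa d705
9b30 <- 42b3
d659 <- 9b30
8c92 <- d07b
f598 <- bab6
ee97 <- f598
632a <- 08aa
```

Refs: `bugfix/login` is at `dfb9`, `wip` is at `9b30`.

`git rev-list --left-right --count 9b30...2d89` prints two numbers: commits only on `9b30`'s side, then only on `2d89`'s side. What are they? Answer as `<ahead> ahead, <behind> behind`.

7 ahead, 0 behind

Reachable from 9b30: {08aa, 2d89, 42b3, 5de0, 9b30, c01a, d07b, d705, dfb9, ee01}.
Reachable from 2d89: {2d89, c01a, ee01}.
Only in 9b30's history (ahead): {08aa, 42b3, 5de0, 9b30, d07b, d705, dfb9} — 7.
Only in 2d89's history (behind): {} — 0.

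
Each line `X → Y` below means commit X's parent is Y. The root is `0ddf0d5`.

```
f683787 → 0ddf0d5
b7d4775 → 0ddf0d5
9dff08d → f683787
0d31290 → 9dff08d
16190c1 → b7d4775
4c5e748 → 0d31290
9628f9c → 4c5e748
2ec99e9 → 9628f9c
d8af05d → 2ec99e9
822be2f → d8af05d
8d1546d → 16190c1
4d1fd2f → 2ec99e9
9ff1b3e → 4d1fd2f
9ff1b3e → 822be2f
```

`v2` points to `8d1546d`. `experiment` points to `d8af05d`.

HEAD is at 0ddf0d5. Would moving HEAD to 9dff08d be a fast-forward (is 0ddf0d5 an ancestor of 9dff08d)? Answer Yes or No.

A fast-forward from 0ddf0d5 to 9dff08d is possible iff 0ddf0d5 is an ancestor of 9dff08d.
Ancestors of 9dff08d: {0ddf0d5, 9dff08d, f683787}.
0ddf0d5 is among them, so fast-forward is possible.

Yes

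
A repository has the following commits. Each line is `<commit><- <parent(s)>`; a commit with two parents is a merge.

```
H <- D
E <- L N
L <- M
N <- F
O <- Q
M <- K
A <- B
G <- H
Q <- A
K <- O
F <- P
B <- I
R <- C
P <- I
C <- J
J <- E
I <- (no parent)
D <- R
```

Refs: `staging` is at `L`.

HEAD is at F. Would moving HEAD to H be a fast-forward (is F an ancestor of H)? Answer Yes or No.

Yes

A fast-forward from F to H is possible iff F is an ancestor of H.
Ancestors of H: {A, B, C, D, E, F, H, I, J, K, L, M, N, O, P, Q, R}.
F is among them, so fast-forward is possible.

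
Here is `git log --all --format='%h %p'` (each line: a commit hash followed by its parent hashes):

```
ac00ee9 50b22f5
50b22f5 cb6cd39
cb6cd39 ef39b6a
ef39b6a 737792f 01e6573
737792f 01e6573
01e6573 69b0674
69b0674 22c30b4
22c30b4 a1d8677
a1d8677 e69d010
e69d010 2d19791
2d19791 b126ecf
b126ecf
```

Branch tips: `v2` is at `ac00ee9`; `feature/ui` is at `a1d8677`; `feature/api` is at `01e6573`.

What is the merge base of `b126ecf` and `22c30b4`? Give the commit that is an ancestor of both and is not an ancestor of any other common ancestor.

Ancestors of b126ecf: {b126ecf}.
Ancestors of 22c30b4: {22c30b4, 2d19791, a1d8677, b126ecf, e69d010}.
Common ancestors: {b126ecf}.
The only common ancestor is b126ecf, so it is the merge base.

b126ecf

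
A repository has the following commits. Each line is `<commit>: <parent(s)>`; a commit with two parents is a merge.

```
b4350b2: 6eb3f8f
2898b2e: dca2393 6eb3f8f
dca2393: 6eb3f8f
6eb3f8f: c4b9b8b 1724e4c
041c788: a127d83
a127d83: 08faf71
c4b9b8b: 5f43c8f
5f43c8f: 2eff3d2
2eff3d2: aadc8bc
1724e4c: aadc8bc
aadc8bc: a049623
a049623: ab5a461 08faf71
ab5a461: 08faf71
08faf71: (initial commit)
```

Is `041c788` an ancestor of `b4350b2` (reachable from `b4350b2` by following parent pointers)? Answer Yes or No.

No

Ancestors of b4350b2: {08faf71, 1724e4c, 2eff3d2, 5f43c8f, 6eb3f8f, a049623, aadc8bc, ab5a461, b4350b2, c4b9b8b}.
041c788 is not in that set, so it is not an ancestor of b4350b2.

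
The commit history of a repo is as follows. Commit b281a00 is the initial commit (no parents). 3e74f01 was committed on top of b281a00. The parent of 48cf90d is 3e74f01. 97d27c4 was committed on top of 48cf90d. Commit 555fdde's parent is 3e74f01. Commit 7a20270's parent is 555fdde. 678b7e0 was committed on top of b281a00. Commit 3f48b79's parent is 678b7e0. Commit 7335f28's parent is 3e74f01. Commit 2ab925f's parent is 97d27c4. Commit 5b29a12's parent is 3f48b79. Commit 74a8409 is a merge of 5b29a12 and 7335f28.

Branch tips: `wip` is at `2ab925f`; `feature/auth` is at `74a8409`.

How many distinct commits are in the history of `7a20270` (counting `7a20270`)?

Walking parent pointers from 7a20270: reachable set = {3e74f01, 555fdde, 7a20270, b281a00}.
That is 4 commits.

4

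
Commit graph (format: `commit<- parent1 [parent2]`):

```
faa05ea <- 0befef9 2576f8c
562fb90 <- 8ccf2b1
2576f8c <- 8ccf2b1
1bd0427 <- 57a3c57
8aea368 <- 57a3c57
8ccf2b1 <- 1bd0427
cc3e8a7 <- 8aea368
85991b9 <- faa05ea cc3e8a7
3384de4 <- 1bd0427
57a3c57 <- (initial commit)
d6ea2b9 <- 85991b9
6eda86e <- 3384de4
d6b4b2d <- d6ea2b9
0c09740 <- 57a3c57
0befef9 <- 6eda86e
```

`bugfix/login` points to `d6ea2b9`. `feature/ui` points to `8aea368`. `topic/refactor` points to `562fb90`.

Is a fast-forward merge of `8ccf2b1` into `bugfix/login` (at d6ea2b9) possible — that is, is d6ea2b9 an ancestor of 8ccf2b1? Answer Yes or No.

No

A fast-forward from d6ea2b9 to 8ccf2b1 is possible iff d6ea2b9 is an ancestor of 8ccf2b1.
Ancestors of 8ccf2b1: {1bd0427, 57a3c57, 8ccf2b1}.
d6ea2b9 is not among them, so fast-forward is not possible.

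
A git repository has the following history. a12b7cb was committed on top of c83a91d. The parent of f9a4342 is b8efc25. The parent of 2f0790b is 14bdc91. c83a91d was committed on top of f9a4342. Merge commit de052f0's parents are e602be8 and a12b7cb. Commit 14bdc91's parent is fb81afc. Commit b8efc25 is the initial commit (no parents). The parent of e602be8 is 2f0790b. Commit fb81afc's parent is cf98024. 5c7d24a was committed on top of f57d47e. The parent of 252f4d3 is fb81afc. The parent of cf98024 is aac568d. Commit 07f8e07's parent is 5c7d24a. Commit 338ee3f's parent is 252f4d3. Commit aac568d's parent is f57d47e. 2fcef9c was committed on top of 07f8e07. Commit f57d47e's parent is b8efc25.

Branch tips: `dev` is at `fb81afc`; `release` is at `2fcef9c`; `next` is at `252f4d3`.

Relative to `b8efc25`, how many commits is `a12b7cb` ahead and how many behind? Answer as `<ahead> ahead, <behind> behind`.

3 ahead, 0 behind

Reachable from a12b7cb: {a12b7cb, b8efc25, c83a91d, f9a4342}.
Reachable from b8efc25: {b8efc25}.
Only in a12b7cb's history (ahead): {a12b7cb, c83a91d, f9a4342} — 3.
Only in b8efc25's history (behind): {} — 0.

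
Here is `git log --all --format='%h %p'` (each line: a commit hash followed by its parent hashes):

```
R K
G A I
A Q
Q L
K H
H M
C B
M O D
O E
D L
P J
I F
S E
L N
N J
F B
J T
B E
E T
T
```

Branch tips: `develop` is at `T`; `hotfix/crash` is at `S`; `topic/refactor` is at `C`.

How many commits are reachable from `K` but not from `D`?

Reachable from K: {D, E, H, J, K, L, M, N, O, T}.
Reachable from D: {D, J, L, N, T}.
In K's history but not D's: {E, H, K, M, O} — 5 commits.

5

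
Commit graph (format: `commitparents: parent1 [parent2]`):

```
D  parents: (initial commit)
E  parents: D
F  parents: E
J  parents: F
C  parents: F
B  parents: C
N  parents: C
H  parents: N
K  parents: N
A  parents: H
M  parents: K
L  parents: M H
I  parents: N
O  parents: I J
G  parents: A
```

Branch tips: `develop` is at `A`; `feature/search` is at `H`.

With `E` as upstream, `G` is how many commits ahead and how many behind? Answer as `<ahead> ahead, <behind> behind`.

Reachable from G: {A, C, D, E, F, G, H, N}.
Reachable from E: {D, E}.
Only in G's history (ahead): {A, C, F, G, H, N} — 6.
Only in E's history (behind): {} — 0.

6 ahead, 0 behind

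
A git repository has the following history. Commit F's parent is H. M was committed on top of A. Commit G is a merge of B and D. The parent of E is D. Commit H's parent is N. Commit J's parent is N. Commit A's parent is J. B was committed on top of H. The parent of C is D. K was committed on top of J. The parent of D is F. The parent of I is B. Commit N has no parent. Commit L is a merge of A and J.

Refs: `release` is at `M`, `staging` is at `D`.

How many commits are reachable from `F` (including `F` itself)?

3

Walking parent pointers from F: reachable set = {F, H, N}.
That is 3 commits.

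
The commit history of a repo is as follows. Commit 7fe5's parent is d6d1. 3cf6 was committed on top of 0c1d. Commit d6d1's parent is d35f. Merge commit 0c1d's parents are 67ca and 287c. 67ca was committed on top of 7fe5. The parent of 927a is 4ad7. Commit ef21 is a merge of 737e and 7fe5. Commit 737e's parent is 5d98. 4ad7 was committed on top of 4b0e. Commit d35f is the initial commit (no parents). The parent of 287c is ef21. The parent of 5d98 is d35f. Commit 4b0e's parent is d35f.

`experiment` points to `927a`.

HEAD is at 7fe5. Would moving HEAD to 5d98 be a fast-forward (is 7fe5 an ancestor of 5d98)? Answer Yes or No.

No

A fast-forward from 7fe5 to 5d98 is possible iff 7fe5 is an ancestor of 5d98.
Ancestors of 5d98: {5d98, d35f}.
7fe5 is not among them, so fast-forward is not possible.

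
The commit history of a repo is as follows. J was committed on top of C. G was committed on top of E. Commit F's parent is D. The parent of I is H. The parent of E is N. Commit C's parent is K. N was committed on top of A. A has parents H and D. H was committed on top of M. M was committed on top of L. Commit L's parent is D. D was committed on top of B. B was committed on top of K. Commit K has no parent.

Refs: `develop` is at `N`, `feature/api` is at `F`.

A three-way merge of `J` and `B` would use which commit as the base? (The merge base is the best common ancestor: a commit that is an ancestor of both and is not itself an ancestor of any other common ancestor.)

K

Ancestors of J: {C, J, K}.
Ancestors of B: {B, K}.
Common ancestors: {K}.
The only common ancestor is K, so it is the merge base.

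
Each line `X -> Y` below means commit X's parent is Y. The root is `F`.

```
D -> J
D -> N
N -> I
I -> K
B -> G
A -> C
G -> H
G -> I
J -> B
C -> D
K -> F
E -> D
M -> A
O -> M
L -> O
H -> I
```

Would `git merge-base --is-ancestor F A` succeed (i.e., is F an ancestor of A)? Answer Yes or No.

Ancestors of A (commits reachable by following parents): {A, B, C, D, F, G, H, I, J, K, N}.
F is in that set, so it is an ancestor of A.

Yes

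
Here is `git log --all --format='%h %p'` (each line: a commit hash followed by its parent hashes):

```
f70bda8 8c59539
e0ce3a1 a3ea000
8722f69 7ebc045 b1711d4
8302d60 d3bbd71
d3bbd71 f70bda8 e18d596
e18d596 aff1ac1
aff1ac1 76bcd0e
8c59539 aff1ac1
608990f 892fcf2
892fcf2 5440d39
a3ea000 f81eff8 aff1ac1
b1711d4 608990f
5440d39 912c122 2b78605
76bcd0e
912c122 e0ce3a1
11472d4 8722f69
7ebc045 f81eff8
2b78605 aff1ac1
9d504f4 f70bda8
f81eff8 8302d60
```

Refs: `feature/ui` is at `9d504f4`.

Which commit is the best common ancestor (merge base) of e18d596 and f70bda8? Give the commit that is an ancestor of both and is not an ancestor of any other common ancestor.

Ancestors of e18d596: {76bcd0e, aff1ac1, e18d596}.
Ancestors of f70bda8: {76bcd0e, 8c59539, aff1ac1, f70bda8}.
Common ancestors: {76bcd0e, aff1ac1}.
Among these, aff1ac1 is not an ancestor of any other common ancestor — it is the merge base.

aff1ac1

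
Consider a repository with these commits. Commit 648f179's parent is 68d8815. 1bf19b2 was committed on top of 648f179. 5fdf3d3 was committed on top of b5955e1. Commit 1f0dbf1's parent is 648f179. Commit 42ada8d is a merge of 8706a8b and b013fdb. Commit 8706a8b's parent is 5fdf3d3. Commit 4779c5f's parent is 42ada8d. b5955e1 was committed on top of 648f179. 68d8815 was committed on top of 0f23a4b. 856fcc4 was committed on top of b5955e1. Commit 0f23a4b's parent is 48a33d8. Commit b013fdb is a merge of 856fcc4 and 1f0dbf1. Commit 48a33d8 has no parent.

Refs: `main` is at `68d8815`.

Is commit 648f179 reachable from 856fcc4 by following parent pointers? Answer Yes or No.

Yes

Ancestors of 856fcc4 (commits reachable by following parents): {0f23a4b, 48a33d8, 648f179, 68d8815, 856fcc4, b5955e1}.
648f179 is in that set, so it is an ancestor of 856fcc4.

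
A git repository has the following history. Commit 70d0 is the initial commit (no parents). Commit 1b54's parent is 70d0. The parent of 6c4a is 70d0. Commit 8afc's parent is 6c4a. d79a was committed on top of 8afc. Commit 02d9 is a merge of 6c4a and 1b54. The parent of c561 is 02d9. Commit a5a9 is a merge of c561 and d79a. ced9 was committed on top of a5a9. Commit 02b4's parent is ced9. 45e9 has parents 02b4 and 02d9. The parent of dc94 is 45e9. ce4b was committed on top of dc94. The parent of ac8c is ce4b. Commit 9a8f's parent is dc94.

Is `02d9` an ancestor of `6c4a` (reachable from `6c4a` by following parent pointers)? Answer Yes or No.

Ancestors of 6c4a: {6c4a, 70d0}.
02d9 is not in that set, so it is not an ancestor of 6c4a.

No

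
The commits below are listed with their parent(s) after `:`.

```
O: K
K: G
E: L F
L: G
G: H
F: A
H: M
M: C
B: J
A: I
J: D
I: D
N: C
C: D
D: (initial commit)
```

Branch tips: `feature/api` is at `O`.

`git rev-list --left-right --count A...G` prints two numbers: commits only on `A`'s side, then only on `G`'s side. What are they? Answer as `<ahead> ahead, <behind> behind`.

2 ahead, 4 behind

Reachable from A: {A, D, I}.
Reachable from G: {C, D, G, H, M}.
Only in A's history (ahead): {A, I} — 2.
Only in G's history (behind): {C, G, H, M} — 4.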